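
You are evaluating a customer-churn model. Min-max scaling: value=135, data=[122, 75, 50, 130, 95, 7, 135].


min=7, max=135
(135-7)/(135-7) = 128/128 = 1.0

1.0


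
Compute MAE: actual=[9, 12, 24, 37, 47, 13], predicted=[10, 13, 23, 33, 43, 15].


Absolute errors: |9-10|=1, |12-13|=1, |24-23|=1, |37-33|=4, |47-43|=4, |13-15|=2
Sum = 13
MAE = 13/6 = 13/6

13/6


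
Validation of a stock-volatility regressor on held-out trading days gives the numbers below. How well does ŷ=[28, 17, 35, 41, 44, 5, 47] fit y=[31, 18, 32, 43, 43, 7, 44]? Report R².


ȳ = 31.1429
SS_res = Σ(y-ŷ)² = 37
SS_tot = Σ(y-ȳ)² = 1202.86
R² = 1 - SS_res/SS_tot = 1 - 0.0308 = 0.9692

0.9692


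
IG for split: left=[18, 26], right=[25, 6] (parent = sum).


Parent = [43, 32], H_parent = 0.9844
H_left = 0.976 (n=44), H_right = 0.7088 (n=31)
H_children = (44/75)·0.976 + (31/75)·0.7088 = 0.8656
IG = 0.9844 - 0.8656 = 0.1188

0.1188


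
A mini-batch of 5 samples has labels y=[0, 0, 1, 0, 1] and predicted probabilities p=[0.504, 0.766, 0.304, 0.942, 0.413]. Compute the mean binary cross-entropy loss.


L[0] = -ln(1-0.504) = -ln(0.496) = 0.7012
L[1] = -ln(1-0.766) = -ln(0.234) = 1.4524
L[2] = -ln(0.304) = 1.1907
L[3] = -ln(1-0.942) = -ln(0.058) = 2.8473
L[4] = -ln(0.413) = 0.8843
mean = (0.7012 + 1.4524 + 1.1907 + 2.8473 + 0.8843)/5 = 1.4152

1.4152


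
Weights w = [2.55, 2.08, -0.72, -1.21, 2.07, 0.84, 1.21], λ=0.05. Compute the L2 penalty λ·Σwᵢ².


‖w‖₂² = (2.55)² + (2.08)² + (-0.72)² + (-1.21)² + (2.07)² + (0.84)² + (1.21)²
     = 6.5025 + 4.3264 + 0.5184 + 1.4641 + 4.2849 + 0.7056 + 1.4641
     = 19.266
λ·‖w‖₂² = 0.05·19.266 = 0.9633

0.9633


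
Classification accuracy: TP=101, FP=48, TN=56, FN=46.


Accuracy = (TP+TN)/(TP+TN+FP+FN)
= (101+56)/(251)
= 157/251 = 62.55%

62.55%


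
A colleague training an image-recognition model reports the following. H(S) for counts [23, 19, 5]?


Probabilities: [23/47, 19/47, 5/47] ≈ [0.4894, 0.4043, 0.1064]
H = -((23/47)·log₂(23/47) + (19/47)·log₂(19/47) + (5/47)·log₂(5/47))
  = 1.3767 bits

1.3767 bits


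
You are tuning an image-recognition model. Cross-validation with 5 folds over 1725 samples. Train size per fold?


Fold size = 1725/5 = 345
Training per fold = 1725 - 345 = 1380

1380


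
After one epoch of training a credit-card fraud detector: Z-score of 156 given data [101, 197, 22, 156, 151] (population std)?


μ = 125.4, σ = 60.0087
z = (156 - 125.4)/60.0087 = 0.5099

0.5099


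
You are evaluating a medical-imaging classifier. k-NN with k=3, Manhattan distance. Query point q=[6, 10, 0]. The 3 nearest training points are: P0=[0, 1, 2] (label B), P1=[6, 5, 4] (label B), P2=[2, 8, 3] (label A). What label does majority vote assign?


d(q,P0) = 17  (label B)
d(q,P1) = 9  (label B)
d(q,P2) = 9  (label A)
Votes: A=1, B=2
Majority → B

B


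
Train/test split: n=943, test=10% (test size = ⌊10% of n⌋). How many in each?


Test = ⌊943·10/100⌋ = 94
Train = 943 - 94 = 849

Train: 849, Test: 94


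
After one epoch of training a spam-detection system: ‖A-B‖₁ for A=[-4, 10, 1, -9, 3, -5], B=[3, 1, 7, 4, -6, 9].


d = |-4-3| + |10-1| + |1-7| + |-9-4| + |3+ 6| + |-5-9|
  = 7 + 9 + 6 + 13 + 9 + 14
  = 58

58


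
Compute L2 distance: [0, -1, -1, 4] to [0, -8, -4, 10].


d = √((0-0)² + (-1+ 8)² + (-1+ 4)² + (4-10)²)
  = √(0 + 49 + 9 + 36)
  = √94 = 9.6954

9.6954


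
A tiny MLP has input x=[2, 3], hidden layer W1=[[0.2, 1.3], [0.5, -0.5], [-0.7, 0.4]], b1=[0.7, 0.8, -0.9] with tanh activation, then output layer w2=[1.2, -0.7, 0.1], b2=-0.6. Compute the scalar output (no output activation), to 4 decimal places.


z1[0] = (0.2)·(2) + (1.3)·(3) + 0.7 = 5.0
z1[1] = (0.5)·(2) + (-0.5)·(3) + 0.8 = 0.3
z1[2] = (-0.7)·(2) + (0.4)·(3) - 0.9 = -1.1
h = tanh(z1) = [0.9999, 0.2913, -0.8005]
output = (1.2)·(0.9999) + (-0.7)·(0.2913) + (0.1)·(-0.8005) - 0.6 = 0.3159

0.3159


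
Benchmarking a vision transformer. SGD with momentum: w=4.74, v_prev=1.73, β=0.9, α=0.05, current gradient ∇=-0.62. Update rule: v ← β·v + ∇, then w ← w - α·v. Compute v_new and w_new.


v_new = 0.9·1.73 - 0.62 = 1.557 - 0.62 = 0.937
w_new = 4.74 - 0.05·0.937 = 4.74 - 0.04685 = 4.69315

v_new=0.937, w_new=4.69315


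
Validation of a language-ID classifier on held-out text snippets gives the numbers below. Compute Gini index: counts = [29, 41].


Probabilities: [29/70, 41/70] ≈ [0.4143, 0.5857]
Σpᵢ² = (841 + 1681)/70² = 2522/4900
Gini = 1 - Σpᵢ² = 1 - 2522/4900 = 0.4853

0.4853


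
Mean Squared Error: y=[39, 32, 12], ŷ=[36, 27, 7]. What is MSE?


Squared errors: (39-36)²=9, (32-27)²=25, (12-7)²=25
Sum = 59
MSE = 59/3 = 59/3

59/3


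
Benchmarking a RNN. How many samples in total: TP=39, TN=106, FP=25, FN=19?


Total = TP + TN + FP + FN
= 39 + 106 + 25 + 19
= 189
(Predicted positive: 64, predicted negative: 125)

189


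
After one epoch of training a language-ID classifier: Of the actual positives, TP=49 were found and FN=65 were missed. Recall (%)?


Recall = TP/(TP+FN)
= 49/(49+65)
= 49/114 = 42.98%

42.98%


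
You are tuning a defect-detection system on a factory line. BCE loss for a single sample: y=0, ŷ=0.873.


BCE = -[y·ln(p) + (1-y)·ln(1-p)]
= -0 - 1·ln(1-0.873)
= -ln(0.127) = 2.0636

2.0636


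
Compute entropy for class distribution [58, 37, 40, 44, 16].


Probabilities: [58/195, 37/195, 40/195, 44/195, 16/195] ≈ [0.2974, 0.1897, 0.2051, 0.2256, 0.0821]
H = -((58/195)·log₂(58/195) + (37/195)·log₂(37/195) + (40/195)·log₂(40/195) + (44/195)·log₂(44/195) + (16/195)·log₂(16/195))
  = 2.2247 bits

2.2247 bits


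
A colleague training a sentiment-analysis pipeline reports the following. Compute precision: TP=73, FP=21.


Precision = TP/(TP+FP)
= 73/(73+21)
= 73/94 = 77.66%

77.66%


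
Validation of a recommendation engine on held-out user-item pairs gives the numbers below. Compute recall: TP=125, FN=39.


Recall = TP/(TP+FN)
= 125/(125+39)
= 125/164 = 76.22%

76.22%


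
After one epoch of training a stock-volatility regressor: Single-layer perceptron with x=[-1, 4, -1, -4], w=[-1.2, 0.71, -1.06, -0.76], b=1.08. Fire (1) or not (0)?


z = (-1)·(-1.2) + (4)·(0.71) + (-1)·(-1.06) + (-4)·(-0.76) + 1.08
  = 9.22
step(z) = 1 (z≥0)

1


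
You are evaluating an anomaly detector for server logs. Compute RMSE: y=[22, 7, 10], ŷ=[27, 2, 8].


MSE = 54/3 = 18
RMSE = √(54/3) = 4.2426

4.2426


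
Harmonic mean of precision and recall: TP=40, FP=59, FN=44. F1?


Precision = 40/99 = 0.404
Recall = 40/84 = 0.4762
F1 = 2·P·R/(P+R) = 2·TP/(2·TP+FP+FN) = 80/(80+59+44) = 80/183 = 0.4372

0.4372


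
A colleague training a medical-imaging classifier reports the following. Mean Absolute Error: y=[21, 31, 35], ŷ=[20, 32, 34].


Absolute errors: |21-20|=1, |31-32|=1, |35-34|=1
Sum = 3
MAE = 3/3 = 1

1


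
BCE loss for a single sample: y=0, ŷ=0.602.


BCE = -[y·ln(p) + (1-y)·ln(1-p)]
= -0 - 1·ln(1-0.602)
= -ln(0.398) = 0.9213

0.9213


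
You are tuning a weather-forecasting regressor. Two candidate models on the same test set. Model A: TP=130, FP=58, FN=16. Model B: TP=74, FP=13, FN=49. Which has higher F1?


Model A: P=130/188=0.6915, R=130/146=0.8904, F1=2PR/(P+R)=2TP/(2TP+FP+FN)=260/334=0.7784
Model B: P=74/87=0.8506, R=74/123=0.6016, F1=2PR/(P+R)=2TP/(2TP+FP+FN)=148/210=0.7048
0.7784 > 0.7048 → Model A

Model A


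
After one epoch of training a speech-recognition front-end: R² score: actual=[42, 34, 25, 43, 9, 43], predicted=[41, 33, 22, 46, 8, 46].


ȳ = 32.6667
SS_res = Σ(y-ŷ)² = 30
SS_tot = Σ(y-ȳ)² = 921.33
R² = 1 - SS_res/SS_tot = 1 - 0.0326 = 0.9674

0.9674


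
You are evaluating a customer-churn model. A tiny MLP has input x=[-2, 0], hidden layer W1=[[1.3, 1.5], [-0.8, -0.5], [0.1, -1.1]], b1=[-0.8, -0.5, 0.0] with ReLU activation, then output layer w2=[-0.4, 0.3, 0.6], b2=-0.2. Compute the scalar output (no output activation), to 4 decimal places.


z1[0] = (1.3)·(-2) + (1.5)·(0) - 0.8 = -3.4
z1[1] = (-0.8)·(-2) + (-0.5)·(0) - 0.5 = 1.1
z1[2] = (0.1)·(-2) + (-1.1)·(0) + 0.0 = -0.2
h = ReLU(z1) = [0.0, 1.1, 0.0]
output = (-0.4)·(0.0) + (0.3)·(1.1) + (0.6)·(0.0) - 0.2 = 0.13

0.13


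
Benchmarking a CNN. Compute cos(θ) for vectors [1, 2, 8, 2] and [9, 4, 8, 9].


A·B = 1·9 + 2·4 + 8·8 + 2·9 = 99
‖A‖ = √73 = 8.544, ‖B‖ = √242 = 15.5563
cos = 99/(√73·√242) = 99/√17666 = 0.7448

0.7448


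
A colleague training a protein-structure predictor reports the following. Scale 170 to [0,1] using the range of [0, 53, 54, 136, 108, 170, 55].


min=0, max=170
(170-0)/(170-0) = 170/170 = 1.0

1.0


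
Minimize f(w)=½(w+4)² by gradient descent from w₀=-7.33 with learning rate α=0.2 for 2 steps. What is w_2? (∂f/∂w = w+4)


step 1: grad = -7.33+4 = -3.33; w = -7.33 - 0.2·(-3.33) = -6.664
step 2: grad = -6.664+4 = -2.664; w = -6.664 - 0.2·(-2.664) = -6.1312

-6.1312


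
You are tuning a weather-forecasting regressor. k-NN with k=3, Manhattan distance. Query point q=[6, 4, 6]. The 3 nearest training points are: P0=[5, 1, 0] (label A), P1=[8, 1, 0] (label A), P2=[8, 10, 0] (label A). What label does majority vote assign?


d(q,P0) = 10  (label A)
d(q,P1) = 11  (label A)
d(q,P2) = 14  (label A)
Votes: A=3, B=0
Majority → A

A


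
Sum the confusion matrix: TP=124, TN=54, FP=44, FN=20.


Total = TP + TN + FP + FN
= 124 + 54 + 44 + 20
= 242
(Predicted positive: 168, predicted negative: 74)

242


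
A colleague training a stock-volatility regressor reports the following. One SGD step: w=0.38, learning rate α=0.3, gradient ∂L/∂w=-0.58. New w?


w_new = w - α·∇
= 0.38 - 0.3·-0.58
= 0.38 + 0.174
= 0.554

0.554


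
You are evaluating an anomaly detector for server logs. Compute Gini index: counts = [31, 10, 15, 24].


Probabilities: [31/80, 10/80, 15/80, 24/80] ≈ [0.3875, 0.125, 0.1875, 0.3]
Σpᵢ² = (961 + 100 + 225 + 576)/80² = 1862/6400
Gini = 1 - Σpᵢ² = 1 - 1862/6400 = 0.7091

0.7091


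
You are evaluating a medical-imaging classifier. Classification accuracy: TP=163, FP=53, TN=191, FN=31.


Accuracy = (TP+TN)/(TP+TN+FP+FN)
= (163+191)/(438)
= 354/438 = 80.82%

80.82%


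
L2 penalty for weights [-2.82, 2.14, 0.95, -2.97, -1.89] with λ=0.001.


‖w‖₂² = (-2.82)² + (2.14)² + (0.95)² + (-2.97)² + (-1.89)²
     = 7.9524 + 4.5796 + 0.9025 + 8.8209 + 3.5721
     = 25.8275
λ·‖w‖₂² = 0.001·25.8275 = 0.025827

0.025827


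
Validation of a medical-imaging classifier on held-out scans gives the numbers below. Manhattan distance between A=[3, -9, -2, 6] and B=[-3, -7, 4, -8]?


d = |3+ 3| + |-9+ 7| + |-2-4| + |6+ 8|
  = 6 + 2 + 6 + 14
  = 28

28


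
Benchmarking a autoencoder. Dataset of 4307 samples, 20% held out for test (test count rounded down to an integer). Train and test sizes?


Test = ⌊4307·20/100⌋ = 861
Train = 4307 - 861 = 3446

Train: 3446, Test: 861


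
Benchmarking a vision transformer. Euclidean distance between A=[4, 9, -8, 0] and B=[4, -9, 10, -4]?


d = √((4-4)² + (9+ 9)² + (-8-10)² + (0+ 4)²)
  = √(0 + 324 + 324 + 16)
  = √664 = 25.7682

25.7682


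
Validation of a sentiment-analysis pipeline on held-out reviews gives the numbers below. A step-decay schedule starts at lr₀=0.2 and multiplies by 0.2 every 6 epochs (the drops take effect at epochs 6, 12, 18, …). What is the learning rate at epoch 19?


n_drops = ⌊19/6⌋ = 3
lr = 0.2·0.2^3 = 0.2·0.008 = 0.0016

0.0016


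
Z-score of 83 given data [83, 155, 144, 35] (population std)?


μ = 104.25, σ = 48.4839
z = (83 - 104.25)/48.4839 = -0.4383

-0.4383


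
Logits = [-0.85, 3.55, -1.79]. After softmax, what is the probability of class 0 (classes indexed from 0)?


Exponentials: e^-0.85=0.4274, e^3.55=34.8133, e^-1.79=0.167
Sum = 35.4077
Softmax = [0.0121, 0.9832, 0.0047]
p[0] = 0.4274/35.4077 = 0.0121

0.0121


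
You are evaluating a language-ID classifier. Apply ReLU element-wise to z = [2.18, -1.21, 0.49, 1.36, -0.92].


ReLU(2.18) = max(0, 2.18) = 2.18
ReLU(-1.21) = max(0, -1.21) = 0.0
ReLU(0.49) = max(0, 0.49) = 0.49
ReLU(1.36) = max(0, 1.36) = 1.36
ReLU(-0.92) = max(0, -0.92) = 0.0
result = [2.18, 0.0, 0.49, 1.36, 0.0]

[2.18, 0.0, 0.49, 1.36, 0.0]


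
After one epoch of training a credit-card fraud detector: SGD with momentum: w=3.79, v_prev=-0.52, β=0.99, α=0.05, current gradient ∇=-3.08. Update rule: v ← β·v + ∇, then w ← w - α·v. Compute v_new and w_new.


v_new = 0.99·-0.52 - 3.08 = -0.5148 - 3.08 = -3.5948
w_new = 3.79 - 0.05·-3.5948 = 3.79 + 0.17974 = 3.96974

v_new=-3.5948, w_new=3.96974


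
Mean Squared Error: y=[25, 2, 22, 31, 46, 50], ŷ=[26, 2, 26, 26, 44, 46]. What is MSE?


Squared errors: (25-26)²=1, (2-2)²=0, (22-26)²=16, (31-26)²=25, (46-44)²=4, (50-46)²=16
Sum = 62
MSE = 62/6 = 31/3

31/3


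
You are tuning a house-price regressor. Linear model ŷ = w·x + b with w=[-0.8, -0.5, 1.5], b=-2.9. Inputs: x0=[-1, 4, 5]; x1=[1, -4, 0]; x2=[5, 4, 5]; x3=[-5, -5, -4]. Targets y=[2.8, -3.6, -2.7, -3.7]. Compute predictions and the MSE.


ŷ0 = (-0.8)·(-1) + (-0.5)·(4) + (1.5)·(5) - 2.9 = 3.4
ŷ1 = (-0.8)·(1) + (-0.5)·(-4) + (1.5)·(0) - 2.9 = -1.7
ŷ2 = (-0.8)·(5) + (-0.5)·(4) + (1.5)·(5) - 2.9 = -1.4
ŷ3 = (-0.8)·(-5) + (-0.5)·(-5) + (1.5)·(-4) - 2.9 = -2.4
errors² = [0.36, 3.61, 1.69, 1.69]
MSE = 7.3500/4 = 1.8375

1.8375


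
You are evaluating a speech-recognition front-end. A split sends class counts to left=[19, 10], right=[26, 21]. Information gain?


Parent = [45, 31], H_parent = 0.9754
H_left = 0.9294 (n=29), H_right = 0.9918 (n=47)
H_children = (29/76)·0.9294 + (47/76)·0.9918 = 0.968
IG = 0.9754 - 0.968 = 0.0074

0.0074


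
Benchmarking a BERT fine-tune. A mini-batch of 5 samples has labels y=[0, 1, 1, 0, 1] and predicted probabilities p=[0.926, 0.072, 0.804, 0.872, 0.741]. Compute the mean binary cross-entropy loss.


L[0] = -ln(1-0.926) = -ln(0.074) = 2.6037
L[1] = -ln(0.072) = 2.6311
L[2] = -ln(0.804) = 0.2182
L[3] = -ln(1-0.872) = -ln(0.128) = 2.0557
L[4] = -ln(0.741) = 0.2998
mean = (2.6037 + 2.6311 + 0.2182 + 2.0557 + 0.2998)/5 = 1.5617

1.5617


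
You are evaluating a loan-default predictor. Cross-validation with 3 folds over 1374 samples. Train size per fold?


Fold size = 1374/3 = 458
Training per fold = 1374 - 458 = 916

916


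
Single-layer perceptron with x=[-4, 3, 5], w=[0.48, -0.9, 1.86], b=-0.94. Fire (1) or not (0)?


z = (-4)·(0.48) + (3)·(-0.9) + (5)·(1.86) - 0.94
  = 3.74
step(z) = 1 (z≥0)

1


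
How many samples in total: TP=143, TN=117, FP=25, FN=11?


Total = TP + TN + FP + FN
= 143 + 117 + 25 + 11
= 296
(Predicted positive: 168, predicted negative: 128)

296


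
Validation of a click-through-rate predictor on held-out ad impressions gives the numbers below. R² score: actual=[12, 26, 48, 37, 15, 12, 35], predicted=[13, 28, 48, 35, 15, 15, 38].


ȳ = 26.4286
SS_res = Σ(y-ŷ)² = 27
SS_tot = Σ(y-ȳ)² = 1197.71
R² = 1 - SS_res/SS_tot = 1 - 0.0225 = 0.9775

0.9775


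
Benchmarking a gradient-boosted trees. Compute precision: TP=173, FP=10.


Precision = TP/(TP+FP)
= 173/(173+10)
= 173/183 = 94.54%

94.54%


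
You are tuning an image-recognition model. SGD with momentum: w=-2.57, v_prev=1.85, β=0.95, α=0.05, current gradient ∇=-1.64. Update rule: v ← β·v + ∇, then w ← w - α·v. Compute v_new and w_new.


v_new = 0.95·1.85 - 1.64 = 1.7575 - 1.64 = 0.1175
w_new = -2.57 - 0.05·0.1175 = -2.57 - 0.005875 = -2.575875

v_new=0.1175, w_new=-2.575875


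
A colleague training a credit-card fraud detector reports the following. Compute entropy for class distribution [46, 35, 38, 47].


Probabilities: [46/166, 35/166, 38/166, 47/166] ≈ [0.2771, 0.2108, 0.2289, 0.2831]
H = -((46/166)·log₂(46/166) + (35/166)·log₂(35/166) + (38/166)·log₂(38/166) + (47/166)·log₂(47/166))
  = 1.9889 bits

1.9889 bits


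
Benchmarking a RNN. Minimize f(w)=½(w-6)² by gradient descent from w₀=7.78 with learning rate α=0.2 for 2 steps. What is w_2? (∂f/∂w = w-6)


step 1: grad = 7.78-6 = 1.78; w = 7.78 - 0.2·(1.78) = 7.424
step 2: grad = 7.424-6 = 1.424; w = 7.424 - 0.2·(1.424) = 7.1392

7.1392


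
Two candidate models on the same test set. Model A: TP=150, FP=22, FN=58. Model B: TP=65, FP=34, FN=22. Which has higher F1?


Model A: P=150/172=0.8721, R=150/208=0.7212, F1=2PR/(P+R)=2TP/(2TP+FP+FN)=300/380=0.7895
Model B: P=65/99=0.6566, R=65/87=0.7471, F1=2PR/(P+R)=2TP/(2TP+FP+FN)=130/186=0.6989
0.7895 > 0.6989 → Model A

Model A


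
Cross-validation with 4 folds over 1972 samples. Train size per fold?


Fold size = 1972/4 = 493
Training per fold = 1972 - 493 = 1479

1479


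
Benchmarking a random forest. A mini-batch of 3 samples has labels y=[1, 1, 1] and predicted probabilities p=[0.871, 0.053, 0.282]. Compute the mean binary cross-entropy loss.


L[0] = -ln(0.871) = 0.1381
L[1] = -ln(0.053) = 2.9375
L[2] = -ln(0.282) = 1.2658
mean = (0.1381 + 2.9375 + 1.2658)/3 = 1.4471

1.4471


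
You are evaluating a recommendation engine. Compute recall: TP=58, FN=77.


Recall = TP/(TP+FN)
= 58/(58+77)
= 58/135 = 42.96%

42.96%


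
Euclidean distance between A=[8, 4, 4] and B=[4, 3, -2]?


d = √((8-4)² + (4-3)² + (4+ 2)²)
  = √(16 + 1 + 36)
  = √53 = 7.2801

7.2801


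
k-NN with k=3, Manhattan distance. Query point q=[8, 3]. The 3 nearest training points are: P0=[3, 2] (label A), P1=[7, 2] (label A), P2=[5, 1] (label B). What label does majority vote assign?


d(q,P0) = 6  (label A)
d(q,P1) = 2  (label A)
d(q,P2) = 5  (label B)
Votes: A=2, B=1
Majority → A

A


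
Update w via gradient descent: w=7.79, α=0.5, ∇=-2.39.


w_new = w - α·∇
= 7.79 - 0.5·-2.39
= 7.79 + 1.195
= 8.985

8.985


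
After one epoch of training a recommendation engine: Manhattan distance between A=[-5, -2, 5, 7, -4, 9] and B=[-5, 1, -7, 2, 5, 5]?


d = |-5+ 5| + |-2-1| + |5+ 7| + |7-2| + |-4-5| + |9-5|
  = 0 + 3 + 12 + 5 + 9 + 4
  = 33

33


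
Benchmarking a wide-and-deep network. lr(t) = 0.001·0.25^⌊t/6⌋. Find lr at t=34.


n_drops = ⌊34/6⌋ = 5
lr = 0.001·0.25^5 = 0.001·0.0009765625 = 0.0000009765625

0.0000009765625


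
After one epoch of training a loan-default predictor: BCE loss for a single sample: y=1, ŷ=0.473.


BCE = -[y·ln(p) + (1-y)·ln(1-p)]
= -1·ln(0.473) - 0
= -ln(0.473) = 0.7487

0.7487


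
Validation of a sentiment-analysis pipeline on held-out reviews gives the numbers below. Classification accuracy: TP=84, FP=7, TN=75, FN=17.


Accuracy = (TP+TN)/(TP+TN+FP+FN)
= (84+75)/(183)
= 159/183 = 86.89%

86.89%


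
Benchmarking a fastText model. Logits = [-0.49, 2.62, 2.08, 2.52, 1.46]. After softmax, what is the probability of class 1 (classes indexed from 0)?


Exponentials: e^-0.49=0.6126, e^2.62=13.7357, e^2.08=8.0045, e^2.52=12.4286, e^1.46=4.306
Sum = 39.0874
Softmax = [0.0157, 0.3514, 0.2048, 0.318, 0.1102]
p[1] = 13.7357/39.0874 = 0.3514

0.3514


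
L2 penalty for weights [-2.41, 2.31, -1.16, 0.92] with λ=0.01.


‖w‖₂² = (-2.41)² + (2.31)² + (-1.16)² + (0.92)²
     = 5.8081 + 5.3361 + 1.3456 + 0.8464
     = 13.3362
λ·‖w‖₂² = 0.01·13.3362 = 0.133362

0.133362


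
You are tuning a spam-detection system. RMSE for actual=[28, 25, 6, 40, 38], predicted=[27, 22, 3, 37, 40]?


MSE = 32/5 = 6.4
RMSE = √(32/5) = 2.5298

2.5298


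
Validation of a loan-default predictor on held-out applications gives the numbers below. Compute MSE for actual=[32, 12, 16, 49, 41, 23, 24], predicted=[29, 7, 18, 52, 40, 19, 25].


Squared errors: (32-29)²=9, (12-7)²=25, (16-18)²=4, (49-52)²=9, (41-40)²=1, (23-19)²=16, (24-25)²=1
Sum = 65
MSE = 65/7 = 65/7

65/7


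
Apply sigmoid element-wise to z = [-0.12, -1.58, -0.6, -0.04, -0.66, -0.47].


σ(-0.12) = 1/(1+e^0.12) = 0.47
σ(-1.58) = 1/(1+e^1.58) = 0.1708
σ(-0.6) = 1/(1+e^0.6) = 0.3543
σ(-0.04) = 1/(1+e^0.04) = 0.49
σ(-0.66) = 1/(1+e^0.66) = 0.3407
σ(-0.47) = 1/(1+e^0.47) = 0.3846
result = [0.47, 0.1708, 0.3543, 0.49, 0.3407, 0.3846]

[0.47, 0.1708, 0.3543, 0.49, 0.3407, 0.3846]


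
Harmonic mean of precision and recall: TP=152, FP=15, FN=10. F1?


Precision = 152/167 = 0.9102
Recall = 152/162 = 0.9383
F1 = 2·P·R/(P+R) = 2·TP/(2·TP+FP+FN) = 304/(304+15+10) = 304/329 = 0.924

0.924


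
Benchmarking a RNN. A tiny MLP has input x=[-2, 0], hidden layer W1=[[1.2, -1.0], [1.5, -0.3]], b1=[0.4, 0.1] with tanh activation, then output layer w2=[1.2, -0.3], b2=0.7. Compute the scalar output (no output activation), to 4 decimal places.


z1[0] = (1.2)·(-2) + (-1.0)·(0) + 0.4 = -2.0
z1[1] = (1.5)·(-2) + (-0.3)·(0) + 0.1 = -2.9
h = tanh(z1) = [-0.964, -0.994]
output = (1.2)·(-0.964) + (-0.3)·(-0.994) + 0.7 = -0.1586

-0.1586


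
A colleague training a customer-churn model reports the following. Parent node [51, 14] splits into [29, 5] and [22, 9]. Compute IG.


Parent = [51, 14], H_parent = 0.7516
H_left = 0.6024 (n=34), H_right = 0.8691 (n=31)
H_children = (34/65)·0.6024 + (31/65)·0.8691 = 0.7296
IG = 0.7516 - 0.7296 = 0.022

0.022


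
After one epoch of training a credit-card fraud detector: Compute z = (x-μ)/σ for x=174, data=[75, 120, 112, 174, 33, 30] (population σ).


μ = 90.6667, σ = 50.8451
z = (174 - 90.6667)/50.8451 = 1.639

1.639


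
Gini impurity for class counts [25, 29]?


Probabilities: [25/54, 29/54] ≈ [0.463, 0.537]
Σpᵢ² = (625 + 841)/54² = 1466/2916
Gini = 1 - Σpᵢ² = 1 - 1466/2916 = 0.4973

0.4973


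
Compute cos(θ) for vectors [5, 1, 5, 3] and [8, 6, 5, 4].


A·B = 5·8 + 1·6 + 5·5 + 3·4 = 83
‖A‖ = √60 = 7.746, ‖B‖ = √141 = 11.8743
cos = 83/(√60·√141) = 83/√8460 = 0.9024

0.9024


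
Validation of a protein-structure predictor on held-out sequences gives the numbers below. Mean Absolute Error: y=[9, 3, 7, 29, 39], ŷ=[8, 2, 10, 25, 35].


Absolute errors: |9-8|=1, |3-2|=1, |7-10|=3, |29-25|=4, |39-35|=4
Sum = 13
MAE = 13/5 = 13/5

13/5


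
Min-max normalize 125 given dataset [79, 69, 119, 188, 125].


min=69, max=188
(125-69)/(188-69) = 56/119 = 0.4706

0.4706


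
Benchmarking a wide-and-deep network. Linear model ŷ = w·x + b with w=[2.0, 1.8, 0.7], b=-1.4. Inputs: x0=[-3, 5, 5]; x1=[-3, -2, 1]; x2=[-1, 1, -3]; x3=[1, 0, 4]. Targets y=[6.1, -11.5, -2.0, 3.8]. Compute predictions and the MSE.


ŷ0 = (2.0)·(-3) + (1.8)·(5) + (0.7)·(5) - 1.4 = 5.1
ŷ1 = (2.0)·(-3) + (1.8)·(-2) + (0.7)·(1) - 1.4 = -10.3
ŷ2 = (2.0)·(-1) + (1.8)·(1) + (0.7)·(-3) - 1.4 = -3.7
ŷ3 = (2.0)·(1) + (1.8)·(0) + (0.7)·(4) - 1.4 = 3.4
errors² = [1.0, 1.44, 2.89, 0.16]
MSE = 5.4900/4 = 1.3725

1.3725


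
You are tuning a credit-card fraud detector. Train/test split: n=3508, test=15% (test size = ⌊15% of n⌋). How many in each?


Test = ⌊3508·15/100⌋ = 526
Train = 3508 - 526 = 2982

Train: 2982, Test: 526


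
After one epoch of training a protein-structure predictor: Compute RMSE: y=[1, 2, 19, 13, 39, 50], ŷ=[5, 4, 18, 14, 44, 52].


MSE = 51/6 = 8.5
RMSE = √(51/6) = 2.9155

2.9155


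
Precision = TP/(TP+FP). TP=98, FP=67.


Precision = TP/(TP+FP)
= 98/(98+67)
= 98/165 = 59.39%

59.39%


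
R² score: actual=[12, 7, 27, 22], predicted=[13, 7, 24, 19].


ȳ = 17
SS_res = Σ(y-ŷ)² = 19
SS_tot = Σ(y-ȳ)² = 250
R² = 1 - SS_res/SS_tot = 1 - 0.076 = 0.924

0.924


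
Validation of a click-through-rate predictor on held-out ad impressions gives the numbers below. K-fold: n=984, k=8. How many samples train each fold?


Fold size = 984/8 = 123
Training per fold = 984 - 123 = 861

861


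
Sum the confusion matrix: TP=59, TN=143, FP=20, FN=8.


Total = TP + TN + FP + FN
= 59 + 143 + 20 + 8
= 230
(Predicted positive: 79, predicted negative: 151)

230


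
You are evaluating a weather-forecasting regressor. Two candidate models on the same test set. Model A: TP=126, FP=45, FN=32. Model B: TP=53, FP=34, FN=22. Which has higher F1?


Model A: P=126/171=0.7368, R=126/158=0.7975, F1=2PR/(P+R)=2TP/(2TP+FP+FN)=252/329=0.766
Model B: P=53/87=0.6092, R=53/75=0.7067, F1=2PR/(P+R)=2TP/(2TP+FP+FN)=106/162=0.6543
0.766 > 0.6543 → Model A

Model A


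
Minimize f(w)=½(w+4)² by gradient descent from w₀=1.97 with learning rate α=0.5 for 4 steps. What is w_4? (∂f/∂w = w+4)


step 1: grad = 1.97+4 = 5.97; w = 1.97 - 0.5·(5.97) = -1.015
step 2: grad = -1.015+4 = 2.985; w = -1.015 - 0.5·(2.985) = -2.5075
step 3: grad = -2.5075+4 = 1.4925; w = -2.5075 - 0.5·(1.4925) = -3.25375
step 4: grad = -3.25375+4 = 0.74625; w = -3.25375 - 0.5·(0.74625) = -3.626875

-3.626875


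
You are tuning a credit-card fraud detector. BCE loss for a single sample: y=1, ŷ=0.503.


BCE = -[y·ln(p) + (1-y)·ln(1-p)]
= -1·ln(0.503) - 0
= -ln(0.503) = 0.6872

0.6872


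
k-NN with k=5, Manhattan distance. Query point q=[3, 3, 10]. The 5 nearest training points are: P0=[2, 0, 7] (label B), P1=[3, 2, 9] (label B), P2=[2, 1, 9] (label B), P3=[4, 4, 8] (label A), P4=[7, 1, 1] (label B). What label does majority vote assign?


d(q,P0) = 7  (label B)
d(q,P1) = 2  (label B)
d(q,P2) = 4  (label B)
d(q,P3) = 4  (label A)
d(q,P4) = 15  (label B)
Votes: A=1, B=4
Majority → B

B


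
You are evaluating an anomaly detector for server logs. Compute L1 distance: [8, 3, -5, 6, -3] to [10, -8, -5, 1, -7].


d = |8-10| + |3+ 8| + |-5+ 5| + |6-1| + |-3+ 7|
  = 2 + 11 + 0 + 5 + 4
  = 22

22


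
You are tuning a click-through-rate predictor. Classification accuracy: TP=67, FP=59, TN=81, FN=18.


Accuracy = (TP+TN)/(TP+TN+FP+FN)
= (67+81)/(225)
= 148/225 = 65.78%

65.78%


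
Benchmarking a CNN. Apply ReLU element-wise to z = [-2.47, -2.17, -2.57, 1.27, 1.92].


ReLU(-2.47) = max(0, -2.47) = 0.0
ReLU(-2.17) = max(0, -2.17) = 0.0
ReLU(-2.57) = max(0, -2.57) = 0.0
ReLU(1.27) = max(0, 1.27) = 1.27
ReLU(1.92) = max(0, 1.92) = 1.92
result = [0.0, 0.0, 0.0, 1.27, 1.92]

[0.0, 0.0, 0.0, 1.27, 1.92]


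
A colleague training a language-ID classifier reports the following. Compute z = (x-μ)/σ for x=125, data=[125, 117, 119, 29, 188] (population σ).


μ = 115.6, σ = 50.6818
z = (125 - 115.6)/50.6818 = 0.1855

0.1855


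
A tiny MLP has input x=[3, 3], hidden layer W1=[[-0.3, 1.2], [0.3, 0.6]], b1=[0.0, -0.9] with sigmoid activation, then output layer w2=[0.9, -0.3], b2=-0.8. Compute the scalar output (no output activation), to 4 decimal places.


z1[0] = (-0.3)·(3) + (1.2)·(3) + 0.0 = 2.7
z1[1] = (0.3)·(3) + (0.6)·(3) - 0.9 = 1.8
h = sigmoid(z1) = [0.937, 0.8581]
output = (0.9)·(0.937) + (-0.3)·(0.8581) - 0.8 = -0.2141

-0.2141


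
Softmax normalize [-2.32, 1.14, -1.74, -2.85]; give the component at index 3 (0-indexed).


Exponentials: e^-2.32=0.0983, e^1.14=3.1268, e^-1.74=0.1755, e^-2.85=0.0578
Sum = 3.4584
Softmax = [0.0284, 0.9041, 0.0508, 0.0167]
p[3] = 0.0578/3.4584 = 0.0167

0.0167


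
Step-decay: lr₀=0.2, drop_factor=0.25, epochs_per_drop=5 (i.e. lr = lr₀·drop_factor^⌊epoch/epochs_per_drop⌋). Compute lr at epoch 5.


n_drops = ⌊5/5⌋ = 1
lr = 0.2·0.25^1 = 0.2·0.25 = 0.05

0.05


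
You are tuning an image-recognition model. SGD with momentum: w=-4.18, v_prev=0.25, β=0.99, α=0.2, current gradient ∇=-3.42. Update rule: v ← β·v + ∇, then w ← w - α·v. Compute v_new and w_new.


v_new = 0.99·0.25 - 3.42 = 0.2475 - 3.42 = -3.1725
w_new = -4.18 - 0.2·-3.1725 = -4.18 + 0.6345 = -3.5455

v_new=-3.1725, w_new=-3.5455


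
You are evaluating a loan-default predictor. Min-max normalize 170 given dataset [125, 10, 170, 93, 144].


min=10, max=170
(170-10)/(170-10) = 160/160 = 1.0

1.0


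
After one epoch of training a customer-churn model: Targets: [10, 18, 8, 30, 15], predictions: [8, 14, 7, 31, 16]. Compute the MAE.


Absolute errors: |10-8|=2, |18-14|=4, |8-7|=1, |30-31|=1, |15-16|=1
Sum = 9
MAE = 9/5 = 9/5

9/5


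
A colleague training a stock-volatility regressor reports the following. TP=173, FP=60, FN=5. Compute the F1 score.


Precision = 173/233 = 0.7425
Recall = 173/178 = 0.9719
F1 = 2·P·R/(P+R) = 2·TP/(2·TP+FP+FN) = 346/(346+60+5) = 346/411 = 0.8418

0.8418


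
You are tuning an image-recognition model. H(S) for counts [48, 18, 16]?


Probabilities: [48/82, 18/82, 16/82] ≈ [0.5854, 0.2195, 0.1951]
H = -((48/82)·log₂(48/82) + (18/82)·log₂(18/82) + (16/82)·log₂(16/82))
  = 1.3925 bits

1.3925 bits


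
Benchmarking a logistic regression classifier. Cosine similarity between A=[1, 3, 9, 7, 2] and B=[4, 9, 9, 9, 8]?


A·B = 1·4 + 3·9 + 9·9 + 7·9 + 2·8 = 191
‖A‖ = √144 = 12, ‖B‖ = √323 = 17.9722
cos = 191/(√144·√323) = 191/√46512 = 0.8856

0.8856


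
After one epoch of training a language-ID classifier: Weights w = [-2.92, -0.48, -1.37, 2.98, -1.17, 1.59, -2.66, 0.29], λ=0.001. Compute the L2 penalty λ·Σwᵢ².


‖w‖₂² = (-2.92)² + (-0.48)² + (-1.37)² + (2.98)² + (-1.17)² + (1.59)² + (-2.66)² + (0.29)²
     = 8.5264 + 0.2304 + 1.8769 + 8.8804 + 1.3689 + 2.5281 + 7.0756 + 0.0841
     = 30.5708
λ·‖w‖₂² = 0.001·30.5708 = 0.030571

0.030571


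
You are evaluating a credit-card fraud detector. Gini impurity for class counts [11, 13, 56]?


Probabilities: [11/80, 13/80, 56/80] ≈ [0.1375, 0.1625, 0.7]
Σpᵢ² = (121 + 169 + 3136)/80² = 3426/6400
Gini = 1 - Σpᵢ² = 1 - 3426/6400 = 0.4647

0.4647


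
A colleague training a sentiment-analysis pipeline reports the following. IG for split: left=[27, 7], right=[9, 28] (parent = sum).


Parent = [36, 35], H_parent = 0.9999
H_left = 0.7335 (n=34), H_right = 0.8004 (n=37)
H_children = (34/71)·0.7335 + (37/71)·0.8004 = 0.7684
IG = 0.9999 - 0.7684 = 0.2315

0.2315


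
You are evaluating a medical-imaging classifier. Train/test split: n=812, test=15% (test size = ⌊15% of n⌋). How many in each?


Test = ⌊812·15/100⌋ = 121
Train = 812 - 121 = 691

Train: 691, Test: 121


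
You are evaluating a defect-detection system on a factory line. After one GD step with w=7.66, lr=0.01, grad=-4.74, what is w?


w_new = w - α·∇
= 7.66 - 0.01·-4.74
= 7.66 + 0.0474
= 7.7074

7.7074


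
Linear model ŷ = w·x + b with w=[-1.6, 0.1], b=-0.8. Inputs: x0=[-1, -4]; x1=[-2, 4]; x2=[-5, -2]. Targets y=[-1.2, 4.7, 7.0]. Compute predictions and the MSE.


ŷ0 = (-1.6)·(-1) + (0.1)·(-4) - 0.8 = 0.4
ŷ1 = (-1.6)·(-2) + (0.1)·(4) - 0.8 = 2.8
ŷ2 = (-1.6)·(-5) + (0.1)·(-2) - 0.8 = 7.0
errors² = [2.56, 3.61, 0.0]
MSE = 6.1700/3 = 2.0567

2.0567


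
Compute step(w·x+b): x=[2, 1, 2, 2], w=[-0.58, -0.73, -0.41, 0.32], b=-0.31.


z = (2)·(-0.58) + (1)·(-0.73) + (2)·(-0.41) + (2)·(0.32) - 0.31
  = -2.38
step(z) = 0 (z<0)

0


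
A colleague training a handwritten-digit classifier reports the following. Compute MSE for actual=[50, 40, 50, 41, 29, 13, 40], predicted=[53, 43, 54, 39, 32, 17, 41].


Squared errors: (50-53)²=9, (40-43)²=9, (50-54)²=16, (41-39)²=4, (29-32)²=9, (13-17)²=16, (40-41)²=1
Sum = 64
MSE = 64/7 = 64/7

64/7


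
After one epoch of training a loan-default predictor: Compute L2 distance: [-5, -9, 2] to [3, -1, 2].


d = √((-5-3)² + (-9+ 1)² + (2-2)²)
  = √(64 + 64 + 0)
  = √128 = 11.3137

11.3137


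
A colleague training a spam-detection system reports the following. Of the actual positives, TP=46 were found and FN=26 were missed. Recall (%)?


Recall = TP/(TP+FN)
= 46/(46+26)
= 46/72 = 63.89%

63.89%


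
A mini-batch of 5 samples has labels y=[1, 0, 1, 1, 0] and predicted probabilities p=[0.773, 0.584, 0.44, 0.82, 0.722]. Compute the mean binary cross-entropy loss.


L[0] = -ln(0.773) = 0.2575
L[1] = -ln(1-0.584) = -ln(0.416) = 0.8771
L[2] = -ln(0.44) = 0.821
L[3] = -ln(0.82) = 0.1985
L[4] = -ln(1-0.722) = -ln(0.278) = 1.2801
mean = (0.2575 + 0.8771 + 0.821 + 0.1985 + 1.2801)/5 = 0.6868

0.6868


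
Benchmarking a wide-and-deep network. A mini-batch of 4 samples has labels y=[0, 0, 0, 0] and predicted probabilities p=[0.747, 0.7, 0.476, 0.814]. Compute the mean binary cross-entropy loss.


L[0] = -ln(1-0.747) = -ln(0.253) = 1.3744
L[1] = -ln(1-0.7) = -ln(0.3) = 1.204
L[2] = -ln(1-0.476) = -ln(0.524) = 0.6463
L[3] = -ln(1-0.814) = -ln(0.186) = 1.682
mean = (1.3744 + 1.204 + 0.6463 + 1.682)/4 = 1.2267

1.2267


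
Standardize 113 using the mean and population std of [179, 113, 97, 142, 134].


μ = 133, σ = 27.907
z = (113 - 133)/27.907 = -0.7167

-0.7167


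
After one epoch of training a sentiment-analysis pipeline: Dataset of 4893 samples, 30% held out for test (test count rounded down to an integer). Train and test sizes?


Test = ⌊4893·30/100⌋ = 1467
Train = 4893 - 1467 = 3426

Train: 3426, Test: 1467


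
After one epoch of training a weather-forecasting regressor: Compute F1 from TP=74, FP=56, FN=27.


Precision = 74/130 = 0.5692
Recall = 74/101 = 0.7327
F1 = 2·P·R/(P+R) = 2·TP/(2·TP+FP+FN) = 148/(148+56+27) = 148/231 = 0.6407

0.6407


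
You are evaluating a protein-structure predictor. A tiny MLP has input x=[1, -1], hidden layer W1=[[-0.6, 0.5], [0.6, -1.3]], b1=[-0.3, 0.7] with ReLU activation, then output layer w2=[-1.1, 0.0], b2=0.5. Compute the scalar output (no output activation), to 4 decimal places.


z1[0] = (-0.6)·(1) + (0.5)·(-1) - 0.3 = -1.4
z1[1] = (0.6)·(1) + (-1.3)·(-1) + 0.7 = 2.6
h = ReLU(z1) = [0.0, 2.6]
output = (-1.1)·(0.0) + (0.0)·(2.6) + 0.5 = 0.5

0.5


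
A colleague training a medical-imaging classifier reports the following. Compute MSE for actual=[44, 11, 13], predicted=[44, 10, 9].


Squared errors: (44-44)²=0, (11-10)²=1, (13-9)²=16
Sum = 17
MSE = 17/3 = 17/3

17/3


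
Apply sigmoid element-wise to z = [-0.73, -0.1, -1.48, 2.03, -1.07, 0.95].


σ(-0.73) = 1/(1+e^0.73) = 0.3252
σ(-0.1) = 1/(1+e^0.1) = 0.475
σ(-1.48) = 1/(1+e^1.48) = 0.1854
σ(2.03) = 1/(1+e^-2.03) = 0.8839
σ(-1.07) = 1/(1+e^1.07) = 0.2554
σ(0.95) = 1/(1+e^-0.95) = 0.7211
result = [0.3252, 0.475, 0.1854, 0.8839, 0.2554, 0.7211]

[0.3252, 0.475, 0.1854, 0.8839, 0.2554, 0.7211]


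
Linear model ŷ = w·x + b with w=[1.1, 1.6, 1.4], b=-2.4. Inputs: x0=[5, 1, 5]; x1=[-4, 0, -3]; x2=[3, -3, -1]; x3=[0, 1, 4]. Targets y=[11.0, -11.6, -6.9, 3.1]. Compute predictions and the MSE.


ŷ0 = (1.1)·(5) + (1.6)·(1) + (1.4)·(5) - 2.4 = 11.7
ŷ1 = (1.1)·(-4) + (1.6)·(0) + (1.4)·(-3) - 2.4 = -11.0
ŷ2 = (1.1)·(3) + (1.6)·(-3) + (1.4)·(-1) - 2.4 = -5.3
ŷ3 = (1.1)·(0) + (1.6)·(1) + (1.4)·(4) - 2.4 = 4.8
errors² = [0.49, 0.36, 2.56, 2.89]
MSE = 6.3000/4 = 1.575

1.575


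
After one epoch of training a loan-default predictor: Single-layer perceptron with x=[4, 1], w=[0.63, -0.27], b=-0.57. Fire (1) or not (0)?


z = (4)·(0.63) + (1)·(-0.27) - 0.57
  = 1.68
step(z) = 1 (z≥0)

1


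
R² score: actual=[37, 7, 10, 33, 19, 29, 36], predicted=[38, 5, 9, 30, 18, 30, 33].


ȳ = 24.4286
SS_res = Σ(y-ŷ)² = 26
SS_tot = Σ(y-ȳ)² = 927.71
R² = 1 - SS_res/SS_tot = 1 - 0.028 = 0.972

0.972


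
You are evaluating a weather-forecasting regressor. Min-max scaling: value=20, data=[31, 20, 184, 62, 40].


min=20, max=184
(20-20)/(184-20) = 0/164 = 0.0

0.0


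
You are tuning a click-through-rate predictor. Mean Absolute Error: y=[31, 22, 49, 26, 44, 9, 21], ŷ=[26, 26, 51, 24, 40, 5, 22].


Absolute errors: |31-26|=5, |22-26|=4, |49-51|=2, |26-24|=2, |44-40|=4, |9-5|=4, |21-22|=1
Sum = 22
MAE = 22/7 = 22/7

22/7


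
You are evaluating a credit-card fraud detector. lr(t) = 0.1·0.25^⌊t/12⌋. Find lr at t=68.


n_drops = ⌊68/12⌋ = 5
lr = 0.1·0.25^5 = 0.1·0.0009765625 = 0.00009765625

0.00009765625


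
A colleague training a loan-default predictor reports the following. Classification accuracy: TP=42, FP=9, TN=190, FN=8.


Accuracy = (TP+TN)/(TP+TN+FP+FN)
= (42+190)/(249)
= 232/249 = 93.17%

93.17%


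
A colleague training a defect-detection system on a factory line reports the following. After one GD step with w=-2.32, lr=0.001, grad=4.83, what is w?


w_new = w - α·∇
= -2.32 - 0.001·4.83
= -2.32 - 0.00483
= -2.32483

-2.32483


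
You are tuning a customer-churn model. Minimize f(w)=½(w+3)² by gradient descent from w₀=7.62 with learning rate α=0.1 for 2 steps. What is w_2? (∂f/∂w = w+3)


step 1: grad = 7.62+3 = 10.62; w = 7.62 - 0.1·(10.62) = 6.558
step 2: grad = 6.558+3 = 9.558; w = 6.558 - 0.1·(9.558) = 5.6022

5.6022


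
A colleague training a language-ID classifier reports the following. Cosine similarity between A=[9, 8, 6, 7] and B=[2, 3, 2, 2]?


A·B = 9·2 + 8·3 + 6·2 + 7·2 = 68
‖A‖ = √230 = 15.1658, ‖B‖ = √21 = 4.5826
cos = 68/(√230·√21) = 68/√4830 = 0.9784

0.9784


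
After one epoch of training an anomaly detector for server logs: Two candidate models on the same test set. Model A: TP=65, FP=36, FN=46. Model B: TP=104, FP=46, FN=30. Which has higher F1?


Model A: P=65/101=0.6436, R=65/111=0.5856, F1=2PR/(P+R)=2TP/(2TP+FP+FN)=130/212=0.6132
Model B: P=104/150=0.6933, R=104/134=0.7761, F1=2PR/(P+R)=2TP/(2TP+FP+FN)=208/284=0.7324
0.6132 < 0.7324 → Model B

Model B


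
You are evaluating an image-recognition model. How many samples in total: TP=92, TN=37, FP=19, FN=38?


Total = TP + TN + FP + FN
= 92 + 37 + 19 + 38
= 186
(Predicted positive: 111, predicted negative: 75)

186


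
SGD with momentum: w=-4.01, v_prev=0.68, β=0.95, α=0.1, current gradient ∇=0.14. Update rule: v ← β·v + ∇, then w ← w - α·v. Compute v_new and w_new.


v_new = 0.95·0.68 + 0.14 = 0.646 + 0.14 = 0.786
w_new = -4.01 - 0.1·0.786 = -4.01 - 0.0786 = -4.0886

v_new=0.786, w_new=-4.0886


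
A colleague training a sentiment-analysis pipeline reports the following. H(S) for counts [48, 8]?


Probabilities: [48/56, 8/56] ≈ [0.8571, 0.1429]
H = -((48/56)·log₂(48/56) + (8/56)·log₂(8/56))
  = 0.5917 bits

0.5917 bits


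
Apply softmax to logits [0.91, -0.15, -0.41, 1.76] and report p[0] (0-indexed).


Exponentials: e^0.91=2.4843, e^-0.15=0.8607, e^-0.41=0.6637, e^1.76=5.8124
Sum = 9.8211
Softmax = [0.253, 0.0876, 0.0676, 0.5918]
p[0] = 2.4843/9.8211 = 0.253

0.253


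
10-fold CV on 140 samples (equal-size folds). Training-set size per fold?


Fold size = 140/10 = 14
Training per fold = 140 - 14 = 126

126


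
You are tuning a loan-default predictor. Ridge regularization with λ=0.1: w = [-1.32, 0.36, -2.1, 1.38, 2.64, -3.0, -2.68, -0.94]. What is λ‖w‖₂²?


‖w‖₂² = (-1.32)² + (0.36)² + (-2.1)² + (1.38)² + (2.64)² + (-3.0)² + (-2.68)² + (-0.94)²
     = 1.7424 + 0.1296 + 4.41 + 1.9044 + 6.9696 + 9 + 7.1824 + 0.8836
     = 32.222
λ·‖w‖₂² = 0.1·32.222 = 3.2222

3.2222


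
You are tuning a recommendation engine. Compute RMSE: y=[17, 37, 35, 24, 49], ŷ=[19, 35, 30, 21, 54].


MSE = 67/5 = 13.4
RMSE = √(67/5) = 3.6606

3.6606


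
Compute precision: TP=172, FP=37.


Precision = TP/(TP+FP)
= 172/(172+37)
= 172/209 = 82.3%

82.3%


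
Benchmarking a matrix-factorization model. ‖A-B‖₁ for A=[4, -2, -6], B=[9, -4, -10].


d = |4-9| + |-2+ 4| + |-6+ 10|
  = 5 + 2 + 4
  = 11

11


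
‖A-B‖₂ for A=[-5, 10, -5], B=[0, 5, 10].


d = √((-5-0)² + (10-5)² + (-5-10)²)
  = √(25 + 25 + 225)
  = √275 = 16.5831

16.5831


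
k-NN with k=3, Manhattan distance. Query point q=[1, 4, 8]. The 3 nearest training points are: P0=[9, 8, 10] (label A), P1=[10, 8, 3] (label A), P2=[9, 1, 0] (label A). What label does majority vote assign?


d(q,P0) = 14  (label A)
d(q,P1) = 18  (label A)
d(q,P2) = 19  (label A)
Votes: A=3, B=0
Majority → A

A
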